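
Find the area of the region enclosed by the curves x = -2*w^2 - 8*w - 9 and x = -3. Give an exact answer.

8/3

Both boundary curves give x as a function of w, so integrate with respect to w. Setting them equal: -2*w^2 - 8*w - 6 = 0, i.e. -2*(w + 1)*(w + 3) = 0, so they meet at w = -3, -1.
For w in [-3, -1], x = -2*w^2 - 8*w - 9 is on the right; area = ∫[-3,-1] (-2*w^2 - 8*w - 6) dw = 8/3.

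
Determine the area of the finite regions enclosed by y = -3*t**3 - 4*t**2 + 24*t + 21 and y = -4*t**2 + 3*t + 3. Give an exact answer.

393/4

Set the curves equal: -3*t**3 - 4*t**2 + 24*t + 21 = -4*t**2 + 3*t + 3, so -3*t**3 + 21*t + 18 = 0, which factors as -3*(t - 3)*(t + 1)*(t + 2) = 0. The curves meet at t = -2, -1, 3.
On [-2, -1], y = -4*t**2 + 3*t + 3 is on top; that piece has area ∫[-2,-1] (-(-3*t**3 + 21*t + 18)) dt = 9/4.
On [-1, 3], y = -3*t**3 - 4*t**2 + 24*t + 21 is on top; that piece has area ∫[-1,3] (-3*t**3 + 21*t + 18) dt = 96.
Total enclosed area = 9/4 + 96 = 393/4.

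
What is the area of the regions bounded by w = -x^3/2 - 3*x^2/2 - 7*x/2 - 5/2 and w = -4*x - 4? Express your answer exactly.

Set the curves equal: -x^3/2 - 3*x^2/2 - 7*x/2 - 5/2 = -4*x - 4, so -x^3/2 - 3*x^2/2 + x/2 + 3/2 = 0, which factors as -(x - 1)*(x + 1)*(x + 3)/2 = 0. The curves meet at x = -3, -1, 1.
On [-3, -1], w = -4*x - 4 is on top; that piece has area ∫[-3,-1] (-(-x^3/2 - 3*x^2/2 + x/2 + 3/2)) dx = 2.
On [-1, 1], w = -x^3/2 - 3*x^2/2 - 7*x/2 - 5/2 is on top; that piece has area ∫[-1,1] (-x^3/2 - 3*x^2/2 + x/2 + 3/2) dx = 2.
Total enclosed area = 2 + 2 = 4.

4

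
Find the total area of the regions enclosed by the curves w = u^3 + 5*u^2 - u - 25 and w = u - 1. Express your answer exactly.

443/6

Set the curves equal: u^3 + 5*u^2 - u - 25 = u - 1, so u^3 + 5*u^2 - 2*u - 24 = 0, which factors as (u - 2)*(u + 3)*(u + 4) = 0. The curves meet at u = -4, -3, 2.
On [-4, -3], w = u^3 + 5*u^2 - u - 25 is on top; that piece has area ∫[-4,-3] (u^3 + 5*u^2 - 2*u - 24) du = 11/12.
On [-3, 2], w = u - 1 is on top; that piece has area ∫[-3,2] (-(u^3 + 5*u^2 - 2*u - 24)) du = 875/12.
Total enclosed area = 11/12 + 875/12 = 443/6.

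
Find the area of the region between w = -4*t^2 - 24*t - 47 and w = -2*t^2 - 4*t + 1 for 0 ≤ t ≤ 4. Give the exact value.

1184/3

On [0, 4], (-4*t^2 - 24*t - 47) - (-2*t^2 - 4*t + 1) = -2*t^2 - 20*t - 48 is ≤ 0 throughout, so the area is a single integral of |-2*t^2 - 20*t - 48|.
∫[0,4] (-2*t^2 - 20*t - 48) dt = -1184/3; the area of that piece is 1184/3.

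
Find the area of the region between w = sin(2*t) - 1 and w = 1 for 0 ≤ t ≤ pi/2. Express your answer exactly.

-1 + pi

On [0, pi/2], (sin(2*t) - 1) - (1) = sin(2*t) - 2 is ≤ 0 throughout, so the area is a single integral of |sin(2*t) - 2|.
∫[0,pi/2] (sin(2*t) - 2) dt = 1 - pi; the area of that piece is -1 + pi.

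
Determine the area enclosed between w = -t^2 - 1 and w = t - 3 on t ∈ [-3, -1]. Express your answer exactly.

3

The difference (-t^2 - 1) - (t - 3) = -t^2 - t + 2 changes sign at t = -2 inside [-3, -1], so split the integral there.
∫[-3,-2] (-t^2 - t + 2) dt = -11/6; the area of that piece is 11/6.
∫[-2,-1] (-t^2 - t + 2) dt = 7/6.
Total area = 11/6 + 7/6 = 3.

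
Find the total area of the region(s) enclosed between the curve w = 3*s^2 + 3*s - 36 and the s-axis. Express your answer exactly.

The curve meets the s-axis where 3*s^2 + 3*s - 36 = 0, i.e. 3*(s - 3)*(s + 4) = 0, at s = -4, 3.
On [-4, 3] the curve lies below the axis; ∫[-4,3] (3*s^2 + 3*s - 36) ds = -343/2, giving area 343/2.

343/2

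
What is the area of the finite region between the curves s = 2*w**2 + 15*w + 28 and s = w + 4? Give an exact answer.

1/3

Both boundary curves give s as a function of w, so integrate with respect to w. Setting them equal: 2*w**2 + 14*w + 24 = 0, i.e. 2*(w + 3)*(w + 4) = 0, so they meet at w = -4, -3.
For w in [-4, -3], s = 2*w**2 + 15*w + 28 is on the left; area = ∫[-4,-3] (-(2*w**2 + 14*w + 24)) dw = 1/3.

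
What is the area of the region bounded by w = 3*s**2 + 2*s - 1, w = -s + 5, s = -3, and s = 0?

The difference (3*s**2 + 2*s - 1) - (-s + 5) = 3*s**2 + 3*s - 6 changes sign at s = -2 inside [-3, 0], so split the integral there.
∫[-3,-2] (3*s**2 + 3*s - 6) ds = 11/2.
∫[-2,0] (3*s**2 + 3*s - 6) ds = -10; the area of that piece is 10.
Total area = 11/2 + 10 = 31/2.

31/2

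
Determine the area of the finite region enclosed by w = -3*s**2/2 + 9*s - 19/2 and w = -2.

Set the curves equal: -3*s**2/2 + 9*s - 19/2 = -2, so -3*s**2/2 + 9*s - 15/2 = 0, which factors as -3*(s - 5)*(s - 1)/2 = 0. The curves meet at s = 1, 5.
On [1, 5], w = -3*s**2/2 + 9*s - 19/2 is on top; that piece has area ∫[1,5] (-3*s**2/2 + 9*s - 15/2) ds = 16.

16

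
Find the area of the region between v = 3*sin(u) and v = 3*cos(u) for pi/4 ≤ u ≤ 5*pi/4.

6*sqrt(2)

On [pi/4, 5*pi/4], (3*sin(u)) - (3*cos(u)) = 3*sin(u) - 3*cos(u) is ≥ 0 throughout, so the area is a single integral of |3*sin(u) - 3*cos(u)|.
∫[pi/4,5*pi/4] (3*sin(u) - 3*cos(u)) du = 6*sqrt(2).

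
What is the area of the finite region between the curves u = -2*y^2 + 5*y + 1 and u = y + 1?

8/3

Both boundary curves give u as a function of y, so integrate with respect to y. Setting them equal: -2*y^2 + 4*y = 0, i.e. -2*y*(y - 2) = 0, so they meet at y = 0, 2.
For y in [0, 2], u = -2*y^2 + 5*y + 1 is on the right; area = ∫[0,2] (-2*y^2 + 4*y) dy = 8/3.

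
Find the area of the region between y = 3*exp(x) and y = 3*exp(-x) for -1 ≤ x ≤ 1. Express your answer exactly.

-12 + 6*exp(-1) + 6*exp(1)

The difference (3*exp(x)) - (3*exp(-x)) = 3*exp(x) - 3*exp(-x) changes sign at x = 0 inside [-1, 1], so split the integral there.
∫[-1,0] (3*exp(x) - 3*exp(-x)) dx = -3*exp(1) - 3*exp(-1) + 6; the area of that piece is -6 + 3*exp(-1) + 3*exp(1).
∫[0,1] (3*exp(x) - 3*exp(-x)) dx = -6 + 3*exp(-1) + 3*exp(1).
Total area = (-6 + 3*exp(-1) + 3*exp(1)) + (-6 + 3*exp(-1) + 3*exp(1)) = -12 + 6*exp(-1) + 6*exp(1).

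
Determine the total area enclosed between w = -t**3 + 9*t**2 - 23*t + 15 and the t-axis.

8

The curve meets the t-axis where -t**3 + 9*t**2 - 23*t + 15 = 0, i.e. -(t - 5)*(t - 3)*(t - 1) = 0, at t = 1, 3, 5.
On [1, 3] the curve lies below the axis; ∫[1,3] (-t**3 + 9*t**2 - 23*t + 15) dt = -4, giving area 4.
On [3, 5] the curve lies above the axis; ∫[3,5] (-t**3 + 9*t**2 - 23*t + 15) dt = 4, giving area 4.
Total area = 4 + 4 = 8.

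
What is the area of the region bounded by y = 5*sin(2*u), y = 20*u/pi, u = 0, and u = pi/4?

5/2 - 5*pi/8

On [0, pi/4], (5*sin(2*u)) - (20*u/pi) = -20*u/pi + 5*sin(2*u) is ≥ 0 throughout, so the area is a single integral of |-20*u/pi + 5*sin(2*u)|.
∫[0,pi/4] (-20*u/pi + 5*sin(2*u)) du = 5/2 - 5*pi/8.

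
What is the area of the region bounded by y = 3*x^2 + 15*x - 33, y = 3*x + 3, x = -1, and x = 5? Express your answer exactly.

The difference (3*x^2 + 15*x - 33) - (3*x + 3) = 3*x^2 + 12*x - 36 changes sign at x = 2 inside [-1, 5], so split the integral there.
∫[-1,2] (3*x^2 + 12*x - 36) dx = -81; the area of that piece is 81.
∫[2,5] (3*x^2 + 12*x - 36) dx = 135.
Total area = 81 + 135 = 216.

216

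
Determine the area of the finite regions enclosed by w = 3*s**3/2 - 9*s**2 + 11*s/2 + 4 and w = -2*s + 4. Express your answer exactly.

Set the curves equal: 3*s**3/2 - 9*s**2 + 11*s/2 + 4 = -2*s + 4, so 3*s**3/2 - 9*s**2 + 15*s/2 = 0, which factors as 3*s*(s - 5)*(s - 1)/2 = 0. The curves meet at s = 0, 1, 5.
On [0, 1], w = 3*s**3/2 - 9*s**2 + 11*s/2 + 4 is on top; that piece has area ∫[0,1] (3*s**3/2 - 9*s**2 + 15*s/2) ds = 9/8.
On [1, 5], w = -2*s + 4 is on top; that piece has area ∫[1,5] (-(3*s**3/2 - 9*s**2 + 15*s/2)) ds = 48.
Total enclosed area = 9/8 + 48 = 393/8.

393/8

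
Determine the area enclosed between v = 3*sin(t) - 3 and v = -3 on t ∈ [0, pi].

On [0, pi], (3*sin(t) - 3) - (-3) = 3*sin(t) is ≥ 0 throughout, so the area is a single integral of |3*sin(t)|.
∫[0,pi] (3*sin(t)) dt = 6.

6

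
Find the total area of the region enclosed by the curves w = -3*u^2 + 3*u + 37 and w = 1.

343/2

Set the curves equal: -3*u^2 + 3*u + 37 = 1, so -3*u^2 + 3*u + 36 = 0, which factors as -3*(u - 4)*(u + 3) = 0. The curves meet at u = -3, 4.
On [-3, 4], w = -3*u^2 + 3*u + 37 is on top; that piece has area ∫[-3,4] (-3*u^2 + 3*u + 36) du = 343/2.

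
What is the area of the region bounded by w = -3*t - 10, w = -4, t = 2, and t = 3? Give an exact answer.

On [2, 3], (-3*t - 10) - (-4) = -3*t - 6 is ≤ 0 throughout, so the area is a single integral of |-3*t - 6|.
∫[2,3] (-3*t - 6) dt = -27/2; the area of that piece is 27/2.

27/2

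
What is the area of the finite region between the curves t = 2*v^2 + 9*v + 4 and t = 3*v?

1/3

Both boundary curves give t as a function of v, so integrate with respect to v. Setting them equal: 2*v^2 + 6*v + 4 = 0, i.e. 2*(v + 1)*(v + 2) = 0, so they meet at v = -2, -1.
For v in [-2, -1], t = 2*v^2 + 9*v + 4 is on the left; area = ∫[-2,-1] (-(2*v^2 + 6*v + 4)) dv = 1/3.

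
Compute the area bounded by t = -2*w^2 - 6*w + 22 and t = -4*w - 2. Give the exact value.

343/3

Both boundary curves give t as a function of w, so integrate with respect to w. Setting them equal: -2*w^2 - 2*w + 24 = 0, i.e. -2*(w - 3)*(w + 4) = 0, so they meet at w = -4, 3.
For w in [-4, 3], t = -2*w^2 - 6*w + 22 is on the right; area = ∫[-4,3] (-2*w^2 - 2*w + 24) dw = 343/3.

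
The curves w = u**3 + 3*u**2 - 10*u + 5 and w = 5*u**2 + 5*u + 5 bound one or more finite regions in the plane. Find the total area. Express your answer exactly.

Set the curves equal: u**3 + 3*u**2 - 10*u + 5 = 5*u**2 + 5*u + 5, so u**3 - 2*u**2 - 15*u = 0, which factors as u*(u - 5)*(u + 3) = 0. The curves meet at u = -3, 0, 5.
On [-3, 0], w = u**3 + 3*u**2 - 10*u + 5 is on top; that piece has area ∫[-3,0] (u**3 - 2*u**2 - 15*u) du = 117/4.
On [0, 5], w = 5*u**2 + 5*u + 5 is on top; that piece has area ∫[0,5] (-(u**3 - 2*u**2 - 15*u)) du = 1375/12.
Total enclosed area = 117/4 + 1375/12 = 863/6.

863/6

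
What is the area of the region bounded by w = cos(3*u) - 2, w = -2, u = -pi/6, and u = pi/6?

On [-pi/6, pi/6], (cos(3*u) - 2) - (-2) = cos(3*u) is ≥ 0 throughout, so the area is a single integral of |cos(3*u)|.
∫[-pi/6,pi/6] (cos(3*u)) du = 2/3.

2/3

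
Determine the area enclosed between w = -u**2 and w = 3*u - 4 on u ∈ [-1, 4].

The difference (-u**2) - (3*u - 4) = -u**2 - 3*u + 4 changes sign at u = 1 inside [-1, 4], so split the integral there.
∫[-1,1] (-u**2 - 3*u + 4) du = 22/3.
∫[1,4] (-u**2 - 3*u + 4) du = -63/2; the area of that piece is 63/2.
Total area = 22/3 + 63/2 = 233/6.

233/6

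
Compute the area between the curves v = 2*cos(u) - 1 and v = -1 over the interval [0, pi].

The difference (2*cos(u) - 1) - (-1) = 2*cos(u) changes sign at u = pi/2 inside [0, pi], so split the integral there.
∫[0,pi/2] (2*cos(u)) du = 2.
∫[pi/2,pi] (2*cos(u)) du = -2; the area of that piece is 2.
Total area = 2 + 2 = 4.

4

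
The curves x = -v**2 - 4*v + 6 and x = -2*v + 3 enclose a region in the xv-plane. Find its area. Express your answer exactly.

32/3

Both boundary curves give x as a function of v, so integrate with respect to v. Setting them equal: -v**2 - 2*v + 3 = 0, i.e. -(v - 1)*(v + 3) = 0, so they meet at v = -3, 1.
For v in [-3, 1], x = -v**2 - 4*v + 6 is on the right; area = ∫[-3,1] (-v**2 - 2*v + 3) dv = 32/3.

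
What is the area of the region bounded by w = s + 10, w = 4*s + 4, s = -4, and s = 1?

105/2

On [-4, 1], (s + 10) - (4*s + 4) = -3*s + 6 is ≥ 0 throughout, so the area is a single integral of |-3*s + 6|.
∫[-4,1] (-3*s + 6) ds = 105/2.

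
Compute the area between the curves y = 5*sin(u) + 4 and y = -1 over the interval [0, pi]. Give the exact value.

10 + 5*pi

On [0, pi], (5*sin(u) + 4) - (-1) = 5*sin(u) + 5 is ≥ 0 throughout, so the area is a single integral of |5*sin(u) + 5|.
∫[0,pi] (5*sin(u) + 5) du = 10 + 5*pi.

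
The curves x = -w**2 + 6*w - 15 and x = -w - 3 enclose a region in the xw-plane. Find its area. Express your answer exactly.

Both boundary curves give x as a function of w, so integrate with respect to w. Setting them equal: -w**2 + 7*w - 12 = 0, i.e. -(w - 4)*(w - 3) = 0, so they meet at w = 3, 4.
For w in [3, 4], x = -w**2 + 6*w - 15 is on the right; area = ∫[3,4] (-w**2 + 7*w - 12) dw = 1/6.

1/6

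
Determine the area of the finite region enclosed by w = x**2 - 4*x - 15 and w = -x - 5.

Set the curves equal: x**2 - 4*x - 15 = -x - 5, so x**2 - 3*x - 10 = 0, which factors as (x - 5)*(x + 2) = 0. The curves meet at x = -2, 5.
On [-2, 5], w = -x - 5 is on top; that piece has area ∫[-2,5] (-(x**2 - 3*x - 10)) dx = 343/6.

343/6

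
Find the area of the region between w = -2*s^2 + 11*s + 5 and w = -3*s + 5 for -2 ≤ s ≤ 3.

235/3

The difference (-2*s^2 + 11*s + 5) - (-3*s + 5) = -2*s^2 + 14*s changes sign at s = 0 inside [-2, 3], so split the integral there.
∫[-2,0] (-2*s^2 + 14*s) ds = -100/3; the area of that piece is 100/3.
∫[0,3] (-2*s^2 + 14*s) ds = 45.
Total area = 100/3 + 45 = 235/3.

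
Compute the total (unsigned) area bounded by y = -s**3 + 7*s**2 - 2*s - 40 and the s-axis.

1741/12

The curve meets the s-axis where -s**3 + 7*s**2 - 2*s - 40 = 0, i.e. -(s - 5)*(s - 4)*(s + 2) = 0, at s = -2, 4, 5.
On [-2, 4] the curve lies below the axis; ∫[-2,4] (-s**3 + 7*s**2 - 2*s - 40) ds = -144, giving area 144.
On [4, 5] the curve lies above the axis; ∫[4,5] (-s**3 + 7*s**2 - 2*s - 40) ds = 13/12, giving area 13/12.
Total area = 144 + 13/12 = 1741/12.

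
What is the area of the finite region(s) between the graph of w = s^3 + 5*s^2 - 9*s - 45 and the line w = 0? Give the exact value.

568/3

The curve meets the s-axis where s^3 + 5*s^2 - 9*s - 45 = 0, i.e. (s - 3)*(s + 3)*(s + 5) = 0, at s = -5, -3, 3.
On [-5, -3] the curve lies above the axis; ∫[-5,-3] (s^3 + 5*s^2 - 9*s - 45) ds = 28/3, giving area 28/3.
On [-3, 3] the curve lies below the axis; ∫[-3,3] (s^3 + 5*s^2 - 9*s - 45) ds = -180, giving area 180.
Total area = 28/3 + 180 = 568/3.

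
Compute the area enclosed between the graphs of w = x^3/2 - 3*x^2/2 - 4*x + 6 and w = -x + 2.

81/4

Set the curves equal: x^3/2 - 3*x^2/2 - 4*x + 6 = -x + 2, so x^3/2 - 3*x^2/2 - 3*x + 4 = 0, which factors as (x - 4)*(x - 1)*(x + 2)/2 = 0. The curves meet at x = -2, 1, 4.
On [-2, 1], w = x^3/2 - 3*x^2/2 - 4*x + 6 is on top; that piece has area ∫[-2,1] (x^3/2 - 3*x^2/2 - 3*x + 4) dx = 81/8.
On [1, 4], w = -x + 2 is on top; that piece has area ∫[1,4] (-(x^3/2 - 3*x^2/2 - 3*x + 4)) dx = 81/8.
Total enclosed area = 81/8 + 81/8 = 81/4.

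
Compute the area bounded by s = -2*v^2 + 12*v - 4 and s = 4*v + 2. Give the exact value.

8/3

Both boundary curves give s as a function of v, so integrate with respect to v. Setting them equal: -2*v^2 + 8*v - 6 = 0, i.e. -2*(v - 3)*(v - 1) = 0, so they meet at v = 1, 3.
For v in [1, 3], s = -2*v^2 + 12*v - 4 is on the right; area = ∫[1,3] (-2*v^2 + 8*v - 6) dv = 8/3.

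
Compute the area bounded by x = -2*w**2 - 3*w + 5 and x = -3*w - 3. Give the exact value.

Both boundary curves give x as a function of w, so integrate with respect to w. Setting them equal: -2*w**2 + 8 = 0, i.e. -2*(w - 2)*(w + 2) = 0, so they meet at w = -2, 2.
For w in [-2, 2], x = -2*w**2 - 3*w + 5 is on the right; area = ∫[-2,2] (-2*w**2 + 8) dw = 64/3.

64/3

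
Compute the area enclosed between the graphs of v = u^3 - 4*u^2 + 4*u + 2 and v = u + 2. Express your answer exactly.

37/12

Set the curves equal: u^3 - 4*u^2 + 4*u + 2 = u + 2, so u^3 - 4*u^2 + 3*u = 0, which factors as u*(u - 3)*(u - 1) = 0. The curves meet at u = 0, 1, 3.
On [0, 1], v = u^3 - 4*u^2 + 4*u + 2 is on top; that piece has area ∫[0,1] (u^3 - 4*u^2 + 3*u) du = 5/12.
On [1, 3], v = u + 2 is on top; that piece has area ∫[1,3] (-(u^3 - 4*u^2 + 3*u)) du = 8/3.
Total enclosed area = 5/12 + 8/3 = 37/12.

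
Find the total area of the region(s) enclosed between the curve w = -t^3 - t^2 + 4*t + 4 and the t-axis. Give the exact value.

The curve meets the t-axis where -t^3 - t^2 + 4*t + 4 = 0, i.e. -(t - 2)*(t + 1)*(t + 2) = 0, at t = -2, -1, 2.
On [-2, -1] the curve lies below the axis; ∫[-2,-1] (-t^3 - t^2 + 4*t + 4) dt = -7/12, giving area 7/12.
On [-1, 2] the curve lies above the axis; ∫[-1,2] (-t^3 - t^2 + 4*t + 4) dt = 45/4, giving area 45/4.
Total area = 7/12 + 45/4 = 71/6.

71/6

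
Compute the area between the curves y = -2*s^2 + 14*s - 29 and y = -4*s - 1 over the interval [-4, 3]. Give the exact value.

The difference (-2*s^2 + 14*s - 29) - (-4*s - 1) = -2*s^2 + 18*s - 28 changes sign at s = 2 inside [-4, 3], so split the integral there.
∫[-4,2] (-2*s^2 + 18*s - 28) ds = -324; the area of that piece is 324.
∫[2,3] (-2*s^2 + 18*s - 28) ds = 13/3.
Total area = 324 + 13/3 = 985/3.

985/3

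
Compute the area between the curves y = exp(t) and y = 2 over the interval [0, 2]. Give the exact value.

-7 + 4*log(2) + exp(2)

The difference (exp(t)) - (2) = exp(t) - 2 changes sign at t = log(2) inside [0, 2], so split the integral there.
∫[0,log(2)] (exp(t) - 2) dt = 1 - log(4); the area of that piece is -1 + log(4).
∫[log(2),2] (exp(t) - 2) dt = -6 + 2*log(2) + exp(2).
Total area = (-1 + log(4)) + (-6 + 2*log(2) + exp(2)) = -7 + 4*log(2) + exp(2).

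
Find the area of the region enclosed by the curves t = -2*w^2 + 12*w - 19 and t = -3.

Both boundary curves give t as a function of w, so integrate with respect to w. Setting them equal: -2*w^2 + 12*w - 16 = 0, i.e. -2*(w - 4)*(w - 2) = 0, so they meet at w = 2, 4.
For w in [2, 4], t = -2*w^2 + 12*w - 19 is on the right; area = ∫[2,4] (-2*w^2 + 12*w - 16) dw = 8/3.

8/3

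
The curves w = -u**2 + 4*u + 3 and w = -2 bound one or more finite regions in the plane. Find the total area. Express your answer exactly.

Set the curves equal: -u**2 + 4*u + 3 = -2, so -u**2 + 4*u + 5 = 0, which factors as -(u - 5)*(u + 1) = 0. The curves meet at u = -1, 5.
On [-1, 5], w = -u**2 + 4*u + 3 is on top; that piece has area ∫[-1,5] (-u**2 + 4*u + 5) du = 36.

36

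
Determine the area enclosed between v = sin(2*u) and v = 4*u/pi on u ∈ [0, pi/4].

On [0, pi/4], (sin(2*u)) - (4*u/pi) = -4*u/pi + sin(2*u) is ≥ 0 throughout, so the area is a single integral of |-4*u/pi + sin(2*u)|.
∫[0,pi/4] (-4*u/pi + sin(2*u)) du = 1/2 - pi/8.

1/2 - pi/8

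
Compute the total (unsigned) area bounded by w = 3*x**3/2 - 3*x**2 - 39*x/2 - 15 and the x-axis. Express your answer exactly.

The curve meets the x-axis where 3*x**3/2 - 3*x**2 - 39*x/2 - 15 = 0, i.e. 3*(x - 5)*(x + 1)*(x + 2)/2 = 0, at x = -2, -1, 5.
On [-2, -1] the curve lies above the axis; ∫[-2,-1] (3*x**3/2 - 3*x**2 - 39*x/2 - 15) dx = 13/8, giving area 13/8.
On [-1, 5] the curve lies below the axis; ∫[-1,5] (3*x**3/2 - 3*x**2 - 39*x/2 - 15) dx = -216, giving area 216.
Total area = 13/8 + 216 = 1741/8.

1741/8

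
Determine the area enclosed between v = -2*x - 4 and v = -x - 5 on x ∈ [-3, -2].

On [-3, -2], (-2*x - 4) - (-x - 5) = -x + 1 is ≥ 0 throughout, so the area is a single integral of |-x + 1|.
∫[-3,-2] (-x + 1) dx = 7/2.

7/2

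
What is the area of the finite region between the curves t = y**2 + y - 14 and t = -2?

343/6

Both boundary curves give t as a function of y, so integrate with respect to y. Setting them equal: y**2 + y - 12 = 0, i.e. (y - 3)*(y + 4) = 0, so they meet at y = -4, 3.
For y in [-4, 3], t = y**2 + y - 14 is on the left; area = ∫[-4,3] (-(y**2 + y - 12)) dy = 343/6.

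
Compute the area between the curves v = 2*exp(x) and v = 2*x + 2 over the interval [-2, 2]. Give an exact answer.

On [-2, 2], (2*exp(x)) - (2*x + 2) = -2*x + 2*exp(x) - 2 is ≥ 0 throughout, so the area is a single integral of |-2*x + 2*exp(x) - 2|.
∫[-2,2] (-2*x + 2*exp(x) - 2) dx = -8 - 2*exp(-2) + 2*exp(2).

-8 - 2*exp(-2) + 2*exp(2)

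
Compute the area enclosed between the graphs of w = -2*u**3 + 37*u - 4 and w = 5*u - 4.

Set the curves equal: -2*u**3 + 37*u - 4 = 5*u - 4, so -2*u**3 + 32*u = 0, which factors as -2*u*(u - 4)*(u + 4) = 0. The curves meet at u = -4, 0, 4.
On [-4, 0], w = 5*u - 4 is on top; that piece has area ∫[-4,0] (-(-2*u**3 + 32*u)) du = 128.
On [0, 4], w = -2*u**3 + 37*u - 4 is on top; that piece has area ∫[0,4] (-2*u**3 + 32*u) du = 128.
Total enclosed area = 128 + 128 = 256.

256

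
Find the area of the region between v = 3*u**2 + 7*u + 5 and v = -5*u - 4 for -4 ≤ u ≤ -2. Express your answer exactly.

The difference (3*u**2 + 7*u + 5) - (-5*u - 4) = 3*u**2 + 12*u + 9 changes sign at u = -3 inside [-4, -2], so split the integral there.
∫[-4,-3] (3*u**2 + 12*u + 9) du = 4.
∫[-3,-2] (3*u**2 + 12*u + 9) du = -2; the area of that piece is 2.
Total area = 4 + 2 = 6.

6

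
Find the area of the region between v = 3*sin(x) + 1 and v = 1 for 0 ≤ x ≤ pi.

On [0, pi], (3*sin(x) + 1) - (1) = 3*sin(x) is ≥ 0 throughout, so the area is a single integral of |3*sin(x)|.
∫[0,pi] (3*sin(x)) dx = 6.

6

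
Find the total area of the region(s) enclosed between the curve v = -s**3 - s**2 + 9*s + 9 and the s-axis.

148/3

The curve meets the s-axis where -s**3 - s**2 + 9*s + 9 = 0, i.e. -(s - 3)*(s + 1)*(s + 3) = 0, at s = -3, -1, 3.
On [-3, -1] the curve lies below the axis; ∫[-3,-1] (-s**3 - s**2 + 9*s + 9) ds = -20/3, giving area 20/3.
On [-1, 3] the curve lies above the axis; ∫[-1,3] (-s**3 - s**2 + 9*s + 9) ds = 128/3, giving area 128/3.
Total area = 20/3 + 128/3 = 148/3.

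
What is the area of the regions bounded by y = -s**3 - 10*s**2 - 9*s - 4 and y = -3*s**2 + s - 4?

253/12

Set the curves equal: -s**3 - 10*s**2 - 9*s - 4 = -3*s**2 + s - 4, so -s**3 - 7*s**2 - 10*s = 0, which factors as -s*(s + 2)*(s + 5) = 0. The curves meet at s = -5, -2, 0.
On [-5, -2], y = -3*s**2 + s - 4 is on top; that piece has area ∫[-5,-2] (-(-s**3 - 7*s**2 - 10*s)) ds = 63/4.
On [-2, 0], y = -s**3 - 10*s**2 - 9*s - 4 is on top; that piece has area ∫[-2,0] (-s**3 - 7*s**2 - 10*s) ds = 16/3.
Total enclosed area = 63/4 + 16/3 = 253/12.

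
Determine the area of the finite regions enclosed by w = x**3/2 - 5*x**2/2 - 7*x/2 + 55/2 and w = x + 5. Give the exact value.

284/3

Set the curves equal: x**3/2 - 5*x**2/2 - 7*x/2 + 55/2 = x + 5, so x**3/2 - 5*x**2/2 - 9*x/2 + 45/2 = 0, which factors as (x - 5)*(x - 3)*(x + 3)/2 = 0. The curves meet at x = -3, 3, 5.
On [-3, 3], w = x**3/2 - 5*x**2/2 - 7*x/2 + 55/2 is on top; that piece has area ∫[-3,3] (x**3/2 - 5*x**2/2 - 9*x/2 + 45/2) dx = 90.
On [3, 5], w = x + 5 is on top; that piece has area ∫[3,5] (-(x**3/2 - 5*x**2/2 - 9*x/2 + 45/2)) dx = 14/3.
Total enclosed area = 90 + 14/3 = 284/3.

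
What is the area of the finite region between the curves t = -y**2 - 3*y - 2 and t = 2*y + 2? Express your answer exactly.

9/2

Both boundary curves give t as a function of y, so integrate with respect to y. Setting them equal: -y**2 - 5*y - 4 = 0, i.e. -(y + 1)*(y + 4) = 0, so they meet at y = -4, -1.
For y in [-4, -1], t = -y**2 - 3*y - 2 is on the right; area = ∫[-4,-1] (-y**2 - 5*y - 4) dy = 9/2.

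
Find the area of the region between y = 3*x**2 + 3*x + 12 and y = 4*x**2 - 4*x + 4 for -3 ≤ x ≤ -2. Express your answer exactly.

95/6

On [-3, -2], (3*x**2 + 3*x + 12) - (4*x**2 - 4*x + 4) = -x**2 + 7*x + 8 is ≤ 0 throughout, so the area is a single integral of |-x**2 + 7*x + 8|.
∫[-3,-2] (-x**2 + 7*x + 8) dx = -95/6; the area of that piece is 95/6.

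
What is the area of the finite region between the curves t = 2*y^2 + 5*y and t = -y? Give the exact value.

9

Both boundary curves give t as a function of y, so integrate with respect to y. Setting them equal: 2*y^2 + 6*y = 0, i.e. 2*y*(y + 3) = 0, so they meet at y = -3, 0.
For y in [-3, 0], t = 2*y^2 + 5*y is on the left; area = ∫[-3,0] (-(2*y^2 + 6*y)) dy = 9.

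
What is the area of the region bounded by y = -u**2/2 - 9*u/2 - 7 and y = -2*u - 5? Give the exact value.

9/4

Set the curves equal: -u**2/2 - 9*u/2 - 7 = -2*u - 5, so -u**2/2 - 5*u/2 - 2 = 0, which factors as -(u + 1)*(u + 4)/2 = 0. The curves meet at u = -4, -1.
On [-4, -1], y = -u**2/2 - 9*u/2 - 7 is on top; that piece has area ∫[-4,-1] (-u**2/2 - 5*u/2 - 2) du = 9/4.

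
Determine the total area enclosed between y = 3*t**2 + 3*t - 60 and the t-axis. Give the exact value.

729/2

The curve meets the t-axis where 3*t**2 + 3*t - 60 = 0, i.e. 3*(t - 4)*(t + 5) = 0, at t = -5, 4.
On [-5, 4] the curve lies below the axis; ∫[-5,4] (3*t**2 + 3*t - 60) dt = -729/2, giving area 729/2.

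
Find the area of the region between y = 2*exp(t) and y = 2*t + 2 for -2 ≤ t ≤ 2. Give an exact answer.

On [-2, 2], (2*exp(t)) - (2*t + 2) = -2*t + 2*exp(t) - 2 is ≥ 0 throughout, so the area is a single integral of |-2*t + 2*exp(t) - 2|.
∫[-2,2] (-2*t + 2*exp(t) - 2) dt = -8 - 2*exp(-2) + 2*exp(2).

-8 - 2*exp(-2) + 2*exp(2)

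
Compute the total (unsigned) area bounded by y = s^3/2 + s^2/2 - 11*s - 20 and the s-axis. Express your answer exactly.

The curve meets the s-axis where s^3/2 + s^2/2 - 11*s - 20 = 0, i.e. (s - 5)*(s + 2)*(s + 4)/2 = 0, at s = -4, -2, 5.
On [-4, -2] the curve lies above the axis; ∫[-4,-2] (s^3/2 + s^2/2 - 11*s - 20) ds = 16/3, giving area 16/3.
On [-2, 5] the curve lies below the axis; ∫[-2,5] (s^3/2 + s^2/2 - 11*s - 20) ds = -3773/24, giving area 3773/24.
Total area = 16/3 + 3773/24 = 3901/24.

3901/24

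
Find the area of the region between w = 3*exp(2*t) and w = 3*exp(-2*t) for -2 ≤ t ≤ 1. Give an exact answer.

-6 + 3*exp(-4)/2 + 3*exp(-2)/2 + 3*exp(2)/2 + 3*exp(4)/2

The difference (3*exp(2*t)) - (3*exp(-2*t)) = 3*exp(2*t) - 3*exp(-2*t) changes sign at t = 0 inside [-2, 1], so split the integral there.
∫[-2,0] (3*exp(2*t) - 3*exp(-2*t)) dt = -3*exp(4)/2 - 3*exp(-4)/2 + 3; the area of that piece is -3 + 3*exp(-4)/2 + 3*exp(4)/2.
∫[0,1] (3*exp(2*t) - 3*exp(-2*t)) dt = -3 + 3*exp(-2)/2 + 3*exp(2)/2.
Total area = (-3 + 3*exp(-4)/2 + 3*exp(4)/2) + (-3 + 3*exp(-2)/2 + 3*exp(2)/2) = -6 + 3*exp(-4)/2 + 3*exp(-2)/2 + 3*exp(2)/2 + 3*exp(4)/2.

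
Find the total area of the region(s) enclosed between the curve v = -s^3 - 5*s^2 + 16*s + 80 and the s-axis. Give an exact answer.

5137/12

The curve meets the s-axis where -s^3 - 5*s^2 + 16*s + 80 = 0, i.e. -(s - 4)*(s + 4)*(s + 5) = 0, at s = -5, -4, 4.
On [-5, -4] the curve lies below the axis; ∫[-5,-4] (-s^3 - 5*s^2 + 16*s + 80) ds = -17/12, giving area 17/12.
On [-4, 4] the curve lies above the axis; ∫[-4,4] (-s^3 - 5*s^2 + 16*s + 80) ds = 1280/3, giving area 1280/3.
Total area = 17/12 + 1280/3 = 5137/12.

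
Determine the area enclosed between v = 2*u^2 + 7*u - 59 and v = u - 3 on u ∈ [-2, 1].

On [-2, 1], (2*u^2 + 7*u - 59) - (u - 3) = 2*u^2 + 6*u - 56 is ≤ 0 throughout, so the area is a single integral of |2*u^2 + 6*u - 56|.
∫[-2,1] (2*u^2 + 6*u - 56) du = -171; the area of that piece is 171.

171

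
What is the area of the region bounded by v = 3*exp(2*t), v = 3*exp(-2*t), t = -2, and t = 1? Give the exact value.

-6 + 3*exp(-4)/2 + 3*exp(-2)/2 + 3*exp(2)/2 + 3*exp(4)/2

The difference (3*exp(2*t)) - (3*exp(-2*t)) = 3*exp(2*t) - 3*exp(-2*t) changes sign at t = 0 inside [-2, 1], so split the integral there.
∫[-2,0] (3*exp(2*t) - 3*exp(-2*t)) dt = -3*exp(4)/2 - 3*exp(-4)/2 + 3; the area of that piece is -3 + 3*exp(-4)/2 + 3*exp(4)/2.
∫[0,1] (3*exp(2*t) - 3*exp(-2*t)) dt = -3 + 3*exp(-2)/2 + 3*exp(2)/2.
Total area = (-3 + 3*exp(-4)/2 + 3*exp(4)/2) + (-3 + 3*exp(-2)/2 + 3*exp(2)/2) = -6 + 3*exp(-4)/2 + 3*exp(-2)/2 + 3*exp(2)/2 + 3*exp(4)/2.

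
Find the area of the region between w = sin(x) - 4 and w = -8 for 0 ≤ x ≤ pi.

On [0, pi], (sin(x) - 4) - (-8) = sin(x) + 4 is ≥ 0 throughout, so the area is a single integral of |sin(x) + 4|.
∫[0,pi] (sin(x) + 4) dx = 2 + 4*pi.

2 + 4*pi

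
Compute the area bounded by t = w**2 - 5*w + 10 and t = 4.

1/6

Both boundary curves give t as a function of w, so integrate with respect to w. Setting them equal: w**2 - 5*w + 6 = 0, i.e. (w - 3)*(w - 2) = 0, so they meet at w = 2, 3.
For w in [2, 3], t = w**2 - 5*w + 10 is on the left; area = ∫[2,3] (-(w**2 - 5*w + 6)) dw = 1/6.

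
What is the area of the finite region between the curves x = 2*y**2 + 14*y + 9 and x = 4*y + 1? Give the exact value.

Both boundary curves give x as a function of y, so integrate with respect to y. Setting them equal: 2*y**2 + 10*y + 8 = 0, i.e. 2*(y + 1)*(y + 4) = 0, so they meet at y = -4, -1.
For y in [-4, -1], x = 2*y**2 + 14*y + 9 is on the left; area = ∫[-4,-1] (-(2*y**2 + 10*y + 8)) dy = 9.

9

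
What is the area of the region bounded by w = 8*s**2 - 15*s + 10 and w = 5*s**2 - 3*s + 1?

4

Set the curves equal: 8*s**2 - 15*s + 10 = 5*s**2 - 3*s + 1, so 3*s**2 - 12*s + 9 = 0, which factors as 3*(s - 3)*(s - 1) = 0. The curves meet at s = 1, 3.
On [1, 3], w = 5*s**2 - 3*s + 1 is on top; that piece has area ∫[1,3] (-(3*s**2 - 12*s + 9)) ds = 4.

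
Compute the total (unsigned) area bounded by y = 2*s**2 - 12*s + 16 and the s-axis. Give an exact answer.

8/3

The curve meets the s-axis where 2*s**2 - 12*s + 16 = 0, i.e. 2*(s - 4)*(s - 2) = 0, at s = 2, 4.
On [2, 4] the curve lies below the axis; ∫[2,4] (2*s**2 - 12*s + 16) ds = -8/3, giving area 8/3.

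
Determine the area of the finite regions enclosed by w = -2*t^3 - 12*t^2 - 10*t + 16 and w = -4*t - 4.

81

Set the curves equal: -2*t^3 - 12*t^2 - 10*t + 16 = -4*t - 4, so -2*t^3 - 12*t^2 - 6*t + 20 = 0, which factors as -2*(t - 1)*(t + 2)*(t + 5) = 0. The curves meet at t = -5, -2, 1.
On [-5, -2], w = -4*t - 4 is on top; that piece has area ∫[-5,-2] (-(-2*t^3 - 12*t^2 - 6*t + 20)) dt = 81/2.
On [-2, 1], w = -2*t^3 - 12*t^2 - 10*t + 16 is on top; that piece has area ∫[-2,1] (-2*t^3 - 12*t^2 - 6*t + 20) dt = 81/2.
Total enclosed area = 81/2 + 81/2 = 81.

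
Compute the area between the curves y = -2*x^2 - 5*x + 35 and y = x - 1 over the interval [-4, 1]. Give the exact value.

On [-4, 1], (-2*x^2 - 5*x + 35) - (x - 1) = -2*x^2 - 6*x + 36 is ≥ 0 throughout, so the area is a single integral of |-2*x^2 - 6*x + 36|.
∫[-4,1] (-2*x^2 - 6*x + 36) dx = 545/3.

545/3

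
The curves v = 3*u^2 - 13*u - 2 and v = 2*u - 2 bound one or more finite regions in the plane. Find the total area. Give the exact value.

Set the curves equal: 3*u^2 - 13*u - 2 = 2*u - 2, so 3*u^2 - 15*u = 0, which factors as 3*u*(u - 5) = 0. The curves meet at u = 0, 5.
On [0, 5], v = 2*u - 2 is on top; that piece has area ∫[0,5] (-(3*u^2 - 15*u)) du = 125/2.

125/2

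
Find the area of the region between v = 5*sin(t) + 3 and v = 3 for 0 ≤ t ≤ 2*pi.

20

The difference (5*sin(t) + 3) - (3) = 5*sin(t) changes sign at t = pi inside [0, 2*pi], so split the integral there.
∫[0,pi] (5*sin(t)) dt = 10.
∫[pi,2*pi] (5*sin(t)) dt = -10; the area of that piece is 10.
Total area = 10 + 10 = 20.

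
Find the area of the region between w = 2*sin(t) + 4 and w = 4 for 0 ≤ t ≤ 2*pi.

The difference (2*sin(t) + 4) - (4) = 2*sin(t) changes sign at t = pi inside [0, 2*pi], so split the integral there.
∫[0,pi] (2*sin(t)) dt = 4.
∫[pi,2*pi] (2*sin(t)) dt = -4; the area of that piece is 4.
Total area = 4 + 4 = 8.

8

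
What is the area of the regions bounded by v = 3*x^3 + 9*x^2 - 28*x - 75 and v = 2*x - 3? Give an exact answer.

Set the curves equal: 3*x^3 + 9*x^2 - 28*x - 75 = 2*x - 3, so 3*x^3 + 9*x^2 - 30*x - 72 = 0, which factors as 3*(x - 3)*(x + 2)*(x + 4) = 0. The curves meet at x = -4, -2, 3.
On [-4, -2], v = 3*x^3 + 9*x^2 - 28*x - 75 is on top; that piece has area ∫[-4,-2] (3*x^3 + 9*x^2 - 30*x - 72) dx = 24.
On [-2, 3], v = 2*x - 3 is on top; that piece has area ∫[-2,3] (-(3*x^3 + 9*x^2 - 30*x - 72)) dx = 1125/4.
Total enclosed area = 24 + 1125/4 = 1221/4.

1221/4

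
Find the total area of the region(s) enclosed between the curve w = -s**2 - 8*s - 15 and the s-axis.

The curve meets the s-axis where -s**2 - 8*s - 15 = 0, i.e. -(s + 3)*(s + 5) = 0, at s = -5, -3.
On [-5, -3] the curve lies above the axis; ∫[-5,-3] (-s**2 - 8*s - 15) ds = 4/3, giving area 4/3.

4/3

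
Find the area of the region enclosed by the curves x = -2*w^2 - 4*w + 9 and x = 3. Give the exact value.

Both boundary curves give x as a function of w, so integrate with respect to w. Setting them equal: -2*w^2 - 4*w + 6 = 0, i.e. -2*(w - 1)*(w + 3) = 0, so they meet at w = -3, 1.
For w in [-3, 1], x = -2*w^2 - 4*w + 9 is on the right; area = ∫[-3,1] (-2*w^2 - 4*w + 6) dw = 64/3.

64/3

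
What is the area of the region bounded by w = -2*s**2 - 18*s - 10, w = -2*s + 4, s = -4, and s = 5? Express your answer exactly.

The difference (-2*s**2 - 18*s - 10) - (-2*s + 4) = -2*s**2 - 16*s - 14 changes sign at s = -1 inside [-4, 5], so split the integral there.
∫[-4,-1] (-2*s**2 - 16*s - 14) ds = 36.
∫[-1,5] (-2*s**2 - 16*s - 14) ds = -360; the area of that piece is 360.
Total area = 36 + 360 = 396.

396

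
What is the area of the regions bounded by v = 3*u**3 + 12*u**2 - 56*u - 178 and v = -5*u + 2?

3901/4

Set the curves equal: 3*u**3 + 12*u**2 - 56*u - 178 = -5*u + 2, so 3*u**3 + 12*u**2 - 51*u - 180 = 0, which factors as 3*(u - 4)*(u + 3)*(u + 5) = 0. The curves meet at u = -5, -3, 4.
On [-5, -3], v = 3*u**3 + 12*u**2 - 56*u - 178 is on top; that piece has area ∫[-5,-3] (3*u**3 + 12*u**2 - 51*u - 180) du = 32.
On [-3, 4], v = -5*u + 2 is on top; that piece has area ∫[-3,4] (-(3*u**3 + 12*u**2 - 51*u - 180)) du = 3773/4.
Total enclosed area = 32 + 3773/4 = 3901/4.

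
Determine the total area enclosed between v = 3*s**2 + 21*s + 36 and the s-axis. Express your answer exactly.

The curve meets the s-axis where 3*s**2 + 21*s + 36 = 0, i.e. 3*(s + 3)*(s + 4) = 0, at s = -4, -3.
On [-4, -3] the curve lies below the axis; ∫[-4,-3] (3*s**2 + 21*s + 36) ds = -1/2, giving area 1/2.

1/2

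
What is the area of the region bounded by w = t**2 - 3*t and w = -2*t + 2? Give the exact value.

9/2

Set the curves equal: t**2 - 3*t = -2*t + 2, so t**2 - t - 2 = 0, which factors as (t - 2)*(t + 1) = 0. The curves meet at t = -1, 2.
On [-1, 2], w = -2*t + 2 is on top; that piece has area ∫[-1,2] (-(t**2 - t - 2)) dt = 9/2.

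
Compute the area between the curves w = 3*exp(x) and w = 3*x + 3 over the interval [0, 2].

On [0, 2], (3*exp(x)) - (3*x + 3) = -3*x + 3*exp(x) - 3 is ≥ 0 throughout, so the area is a single integral of |-3*x + 3*exp(x) - 3|.
∫[0,2] (-3*x + 3*exp(x) - 3) dx = -15 + 3*exp(2).

-15 + 3*exp(2)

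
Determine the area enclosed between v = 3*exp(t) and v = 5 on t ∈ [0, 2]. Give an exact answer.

-17 - 10*log(3) + 10*log(5) + 3*exp(2)

The difference (3*exp(t)) - (5) = 3*exp(t) - 5 changes sign at t = log(5/3) inside [0, 2], so split the integral there.
∫[0,log(5/3)] (3*exp(t) - 5) dt = log(243/3125) + 2; the area of that piece is -2 + log(3125/243).
∫[log(5/3),2] (3*exp(t) - 5) dt = -15 - 5*log(3) + 5*log(5) + 3*exp(2).
Total area = (-2 + log(3125/243)) + (-15 - 5*log(3) + 5*log(5) + 3*exp(2)) = -17 - 10*log(3) + 10*log(5) + 3*exp(2).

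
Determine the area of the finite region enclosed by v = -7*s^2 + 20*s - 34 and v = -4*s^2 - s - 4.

Set the curves equal: -7*s^2 + 20*s - 34 = -4*s^2 - s - 4, so -3*s^2 + 21*s - 30 = 0, which factors as -3*(s - 5)*(s - 2) = 0. The curves meet at s = 2, 5.
On [2, 5], v = -7*s^2 + 20*s - 34 is on top; that piece has area ∫[2,5] (-3*s^2 + 21*s - 30) ds = 27/2.

27/2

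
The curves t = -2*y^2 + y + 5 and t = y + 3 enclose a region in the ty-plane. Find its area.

8/3

Both boundary curves give t as a function of y, so integrate with respect to y. Setting them equal: -2*y^2 + 2 = 0, i.e. -2*(y - 1)*(y + 1) = 0, so they meet at y = -1, 1.
For y in [-1, 1], t = -2*y^2 + y + 5 is on the right; area = ∫[-1,1] (-2*y^2 + 2) dy = 8/3.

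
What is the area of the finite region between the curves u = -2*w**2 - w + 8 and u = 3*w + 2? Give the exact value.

Both boundary curves give u as a function of w, so integrate with respect to w. Setting them equal: -2*w**2 - 4*w + 6 = 0, i.e. -2*(w - 1)*(w + 3) = 0, so they meet at w = -3, 1.
For w in [-3, 1], u = -2*w**2 - w + 8 is on the right; area = ∫[-3,1] (-2*w**2 - 4*w + 6) dw = 64/3.

64/3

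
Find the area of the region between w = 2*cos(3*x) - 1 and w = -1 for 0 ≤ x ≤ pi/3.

The difference (2*cos(3*x) - 1) - (-1) = 2*cos(3*x) changes sign at x = pi/6 inside [0, pi/3], so split the integral there.
∫[0,pi/6] (2*cos(3*x)) dx = 2/3.
∫[pi/6,pi/3] (2*cos(3*x)) dx = -2/3; the area of that piece is 2/3.
Total area = 2/3 + 2/3 = 4/3.

4/3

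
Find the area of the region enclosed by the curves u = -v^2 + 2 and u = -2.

32/3

Both boundary curves give u as a function of v, so integrate with respect to v. Setting them equal: -v^2 + 4 = 0, i.e. -(v - 2)*(v + 2) = 0, so they meet at v = -2, 2.
For v in [-2, 2], u = -v^2 + 2 is on the right; area = ∫[-2,2] (-v^2 + 4) dv = 32/3.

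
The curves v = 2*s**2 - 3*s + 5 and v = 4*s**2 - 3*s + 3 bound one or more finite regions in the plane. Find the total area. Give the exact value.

Set the curves equal: 2*s**2 - 3*s + 5 = 4*s**2 - 3*s + 3, so -2*s**2 + 2 = 0, which factors as -2*(s - 1)*(s + 1) = 0. The curves meet at s = -1, 1.
On [-1, 1], v = 2*s**2 - 3*s + 5 is on top; that piece has area ∫[-1,1] (-2*s**2 + 2) ds = 8/3.

8/3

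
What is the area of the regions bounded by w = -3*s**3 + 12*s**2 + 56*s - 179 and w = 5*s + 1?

3901/4

Set the curves equal: -3*s**3 + 12*s**2 + 56*s - 179 = 5*s + 1, so -3*s**3 + 12*s**2 + 51*s - 180 = 0, which factors as -3*(s - 5)*(s - 3)*(s + 4) = 0. The curves meet at s = -4, 3, 5.
On [-4, 3], w = 5*s + 1 is on top; that piece has area ∫[-4,3] (-(-3*s**3 + 12*s**2 + 51*s - 180)) ds = 3773/4.
On [3, 5], w = -3*s**3 + 12*s**2 + 56*s - 179 is on top; that piece has area ∫[3,5] (-3*s**3 + 12*s**2 + 51*s - 180) ds = 32.
Total enclosed area = 3773/4 + 32 = 3901/4.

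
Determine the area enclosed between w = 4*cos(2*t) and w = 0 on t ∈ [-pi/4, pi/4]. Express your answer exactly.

4

On [-pi/4, pi/4], (4*cos(2*t)) - (0) = 4*cos(2*t) is ≥ 0 throughout, so the area is a single integral of |4*cos(2*t)|.
∫[-pi/4,pi/4] (4*cos(2*t)) dt = 4.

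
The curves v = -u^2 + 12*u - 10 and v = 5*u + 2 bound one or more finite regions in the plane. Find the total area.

Set the curves equal: -u^2 + 12*u - 10 = 5*u + 2, so -u^2 + 7*u - 12 = 0, which factors as -(u - 4)*(u - 3) = 0. The curves meet at u = 3, 4.
On [3, 4], v = -u^2 + 12*u - 10 is on top; that piece has area ∫[3,4] (-u^2 + 7*u - 12) du = 1/6.

1/6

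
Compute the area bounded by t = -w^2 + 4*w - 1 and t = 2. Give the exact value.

4/3

Both boundary curves give t as a function of w, so integrate with respect to w. Setting them equal: -w^2 + 4*w - 3 = 0, i.e. -(w - 3)*(w - 1) = 0, so they meet at w = 1, 3.
For w in [1, 3], t = -w^2 + 4*w - 1 is on the right; area = ∫[1,3] (-w^2 + 4*w - 3) dw = 4/3.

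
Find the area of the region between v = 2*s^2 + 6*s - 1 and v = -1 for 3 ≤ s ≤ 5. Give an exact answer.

On [3, 5], (2*s^2 + 6*s - 1) - (-1) = 2*s^2 + 6*s is ≥ 0 throughout, so the area is a single integral of |2*s^2 + 6*s|.
∫[3,5] (2*s^2 + 6*s) ds = 340/3.

340/3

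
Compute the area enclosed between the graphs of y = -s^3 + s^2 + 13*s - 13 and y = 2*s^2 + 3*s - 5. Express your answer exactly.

443/6

Set the curves equal: -s^3 + s^2 + 13*s - 13 = 2*s^2 + 3*s - 5, so -s^3 - s^2 + 10*s - 8 = 0, which factors as -(s - 2)*(s - 1)*(s + 4) = 0. The curves meet at s = -4, 1, 2.
On [-4, 1], y = 2*s^2 + 3*s - 5 is on top; that piece has area ∫[-4,1] (-(-s^3 - s^2 + 10*s - 8)) ds = 875/12.
On [1, 2], y = -s^3 + s^2 + 13*s - 13 is on top; that piece has area ∫[1,2] (-s^3 - s^2 + 10*s - 8) ds = 11/12.
Total enclosed area = 875/12 + 11/12 = 443/6.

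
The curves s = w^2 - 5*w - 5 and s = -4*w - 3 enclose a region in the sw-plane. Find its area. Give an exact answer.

9/2

Both boundary curves give s as a function of w, so integrate with respect to w. Setting them equal: w^2 - w - 2 = 0, i.e. (w - 2)*(w + 1) = 0, so they meet at w = -1, 2.
For w in [-1, 2], s = w^2 - 5*w - 5 is on the left; area = ∫[-1,2] (-(w^2 - w - 2)) dw = 9/2.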